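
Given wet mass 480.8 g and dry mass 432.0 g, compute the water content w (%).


Using w = (m_wet - m_dry) / m_dry * 100
m_wet - m_dry = 480.8 - 432.0 = 48.8 g
w = 48.8 / 432.0 * 100
w = 11.3 %


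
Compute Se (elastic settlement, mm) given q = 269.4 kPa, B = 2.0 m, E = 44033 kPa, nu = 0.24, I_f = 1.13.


Result: 13.031 mm

Derivation:
Using Se = q * B * (1 - nu^2) * I_f / E
1 - nu^2 = 1 - 0.24^2 = 0.9424
Se = 269.4 * 2.0 * 0.9424 * 1.13 / 44033
Se = 0.013031 m
Convert to mm: Se = 0.013031 * 1000 = 13.031 mm


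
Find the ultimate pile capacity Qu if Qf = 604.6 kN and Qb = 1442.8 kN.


Using Qu = Qf + Qb
Qu = 604.6 + 1442.8
Qu = 2047.4 kN


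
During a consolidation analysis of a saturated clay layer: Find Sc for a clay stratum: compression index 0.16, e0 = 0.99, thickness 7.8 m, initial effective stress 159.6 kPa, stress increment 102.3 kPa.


Result: 0.1349 m

Derivation:
Using Sc = Cc * H / (1 + e0) * log10((sigma0 + delta_sigma) / sigma0)
Stress ratio = (159.6 + 102.3) / 159.6 = 1.64098
log10(1.64098) = 0.215103
Cc * H / (1 + e0) = 0.16 * 7.8 / (1 + 0.99) = 0.627136
Sc = 0.627136 * 0.215103
Sc = 0.1349 m


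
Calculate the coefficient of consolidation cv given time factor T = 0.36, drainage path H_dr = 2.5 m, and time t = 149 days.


Using cv = T * H_dr^2 / t
H_dr^2 = 2.5^2 = 6.25
cv = 0.36 * 6.25 / 149
cv = 0.0151 m^2/day


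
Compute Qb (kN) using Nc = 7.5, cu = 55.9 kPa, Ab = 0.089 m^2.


Result: 37.31 kN

Derivation:
Using Qb = Nc * cu * Ab
Qb = 7.5 * 55.9 * 0.089
Qb = 37.31 kN


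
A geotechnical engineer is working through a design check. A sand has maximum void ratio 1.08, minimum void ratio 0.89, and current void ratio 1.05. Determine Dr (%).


Using Dr = (e_max - e) / (e_max - e_min) * 100
e_max - e = 1.08 - 1.05 = 0.03
e_max - e_min = 1.08 - 0.89 = 0.19
Dr = 0.03 / 0.19 * 100
Dr = 15.79 %


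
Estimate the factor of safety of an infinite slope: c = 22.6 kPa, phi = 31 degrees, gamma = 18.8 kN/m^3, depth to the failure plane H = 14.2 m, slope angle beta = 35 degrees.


Result: 1.038

Derivation:
Using Fs = c / (gamma*H*sin(beta)*cos(beta)) + tan(phi)/tan(beta)
Cohesion contribution = 22.6 / (18.8*14.2*sin(35)*cos(35))
Cohesion contribution = 0.18018
Friction contribution = tan(31)/tan(35) = 0.858118
Fs = 0.18018 + 0.858118
Fs = 1.038


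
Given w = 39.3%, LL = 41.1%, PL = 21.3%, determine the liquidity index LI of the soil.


Result: 0.909

Derivation:
First compute the plasticity index:
PI = LL - PL = 41.1 - 21.3 = 19.8
Then compute the liquidity index:
LI = (w - PL) / PI
LI = (39.3 - 21.3) / 19.8
LI = 0.909


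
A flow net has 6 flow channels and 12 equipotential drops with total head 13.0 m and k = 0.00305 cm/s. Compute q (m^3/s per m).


Result: 0.0001982 m^3/s per m

Derivation:
Convert k to m/s for unit consistency with H:
k = 0.00305 cm/s = 0.00305 / 100 m/s = 3.05e-05 m/s
Using q = k * H * Nf / Nd
Nf / Nd = 6 / 12 = 0.5
q = 3.05e-05 * 13.0 * 0.5
q = 0.0001982 m^3/s per m


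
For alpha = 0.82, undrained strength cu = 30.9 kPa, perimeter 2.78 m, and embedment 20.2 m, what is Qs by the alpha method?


Result: 1422.88 kN

Derivation:
Using Qs = alpha * cu * perimeter * L
Qs = 0.82 * 30.9 * 2.78 * 20.2
Qs = 1422.88 kN


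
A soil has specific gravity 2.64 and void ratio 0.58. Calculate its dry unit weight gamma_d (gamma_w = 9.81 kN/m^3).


Using gamma_d = Gs * gamma_w / (1 + e)
gamma_d = 2.64 * 9.81 / (1 + 0.58)
gamma_d = 2.64 * 9.81 / 1.58
gamma_d = 16.391 kN/m^3


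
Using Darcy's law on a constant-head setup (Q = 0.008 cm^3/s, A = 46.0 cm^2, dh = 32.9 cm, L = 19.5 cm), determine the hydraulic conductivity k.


Compute hydraulic gradient:
i = dh / L = 32.9 / 19.5 = 1.68718
Then apply Darcy's law:
k = Q / (A * i)
k = 0.008 / (46.0 * 1.68718)
k = 0.008 / 77.6103
k = 0.000103 cm/s


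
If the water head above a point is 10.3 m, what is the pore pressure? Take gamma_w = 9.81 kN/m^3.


Result: 101.04 kPa

Derivation:
Using u = gamma_w * h_w
u = 9.81 * 10.3
u = 101.04 kPa


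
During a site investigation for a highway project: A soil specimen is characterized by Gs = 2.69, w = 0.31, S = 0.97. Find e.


Using the relation e = Gs * w / S
e = 2.69 * 0.31 / 0.97
e = 0.8597


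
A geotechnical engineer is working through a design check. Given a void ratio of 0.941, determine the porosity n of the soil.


Using the relation n = e / (1 + e)
n = 0.941 / (1 + 0.941)
n = 0.941 / 1.941
n = 0.4848


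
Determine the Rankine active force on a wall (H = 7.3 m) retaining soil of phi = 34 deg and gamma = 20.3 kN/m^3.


Compute active earth pressure coefficient:
Ka = tan^2(45 - phi/2) = tan^2(28.0) = 0.282715
Compute active force:
Pa = 0.5 * Ka * gamma * H^2
Pa = 0.5 * 0.282715 * 20.3 * 7.3^2
Pa = 152.92 kN/m


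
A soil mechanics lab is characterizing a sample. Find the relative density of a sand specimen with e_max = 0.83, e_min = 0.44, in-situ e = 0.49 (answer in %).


Result: 87.18 %

Derivation:
Using Dr = (e_max - e) / (e_max - e_min) * 100
e_max - e = 0.83 - 0.49 = 0.34
e_max - e_min = 0.83 - 0.44 = 0.39
Dr = 0.34 / 0.39 * 100
Dr = 87.18 %


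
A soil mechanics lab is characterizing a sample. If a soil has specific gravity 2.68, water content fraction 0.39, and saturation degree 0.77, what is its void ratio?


Using the relation e = Gs * w / S
e = 2.68 * 0.39 / 0.77
e = 1.3574


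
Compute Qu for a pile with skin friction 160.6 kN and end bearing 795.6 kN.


Using Qu = Qf + Qb
Qu = 160.6 + 795.6
Qu = 956.2 kN


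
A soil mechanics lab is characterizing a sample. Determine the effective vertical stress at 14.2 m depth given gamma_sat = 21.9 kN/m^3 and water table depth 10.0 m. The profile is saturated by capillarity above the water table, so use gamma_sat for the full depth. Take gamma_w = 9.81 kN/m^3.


Total stress = gamma_sat * depth
sigma = 21.9 * 14.2 = 310.98 kPa
Pore water pressure u = gamma_w * (depth - d_wt)
u = 9.81 * (14.2 - 10.0) = 41.202 kPa
Effective stress = sigma - u
sigma' = 310.98 - 41.202 = 269.78 kPa


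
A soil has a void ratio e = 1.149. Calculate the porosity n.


Using the relation n = e / (1 + e)
n = 1.149 / (1 + 1.149)
n = 1.149 / 2.149
n = 0.5347


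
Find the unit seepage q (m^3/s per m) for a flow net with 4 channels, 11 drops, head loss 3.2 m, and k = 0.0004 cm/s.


Convert k to m/s for unit consistency with H:
k = 0.0004 cm/s = 0.0004 / 100 m/s = 4e-06 m/s
Using q = k * H * Nf / Nd
Nf / Nd = 4 / 11 = 0.3636
q = 4e-06 * 3.2 * 0.3636
q = 4.655e-06 m^3/s per m


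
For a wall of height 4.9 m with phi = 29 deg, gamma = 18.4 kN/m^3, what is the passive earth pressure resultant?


Result: 636.62 kN/m

Derivation:
Compute passive earth pressure coefficient:
Kp = tan^2(45 + phi/2) = tan^2(59.5) = 2.88206
Compute passive force:
Pp = 0.5 * Kp * gamma * H^2
Pp = 0.5 * 2.88206 * 18.4 * 4.9^2
Pp = 636.62 kN/m


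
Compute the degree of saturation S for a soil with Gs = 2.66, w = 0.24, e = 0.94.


Using S = Gs * w / e
S = 2.66 * 0.24 / 0.94
S = 0.6791


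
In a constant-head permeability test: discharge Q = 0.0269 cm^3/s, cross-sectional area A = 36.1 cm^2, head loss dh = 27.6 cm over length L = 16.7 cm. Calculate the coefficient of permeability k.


Result: 0.000451 cm/s

Derivation:
Compute hydraulic gradient:
i = dh / L = 27.6 / 16.7 = 1.65269
Then apply Darcy's law:
k = Q / (A * i)
k = 0.0269 / (36.1 * 1.65269)
k = 0.0269 / 59.6623
k = 0.000451 cm/s


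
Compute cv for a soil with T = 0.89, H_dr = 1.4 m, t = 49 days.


Result: 0.0356 m^2/day

Derivation:
Using cv = T * H_dr^2 / t
H_dr^2 = 1.4^2 = 1.96
cv = 0.89 * 1.96 / 49
cv = 0.0356 m^2/day


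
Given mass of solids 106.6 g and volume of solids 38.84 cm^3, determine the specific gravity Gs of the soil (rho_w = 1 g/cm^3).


Result: 2.745

Derivation:
Using Gs = m_s / (V_s * rho_w)
Since rho_w = 1 g/cm^3:
Gs = 106.6 / 38.84
Gs = 2.745


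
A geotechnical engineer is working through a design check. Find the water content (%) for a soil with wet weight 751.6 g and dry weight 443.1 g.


Result: 69.62 %

Derivation:
Using w = (m_wet - m_dry) / m_dry * 100
m_wet - m_dry = 751.6 - 443.1 = 308.5 g
w = 308.5 / 443.1 * 100
w = 69.62 %


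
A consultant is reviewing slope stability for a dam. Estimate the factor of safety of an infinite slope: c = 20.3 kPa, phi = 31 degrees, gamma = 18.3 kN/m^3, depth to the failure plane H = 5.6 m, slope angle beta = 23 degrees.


Using Fs = c / (gamma*H*sin(beta)*cos(beta)) + tan(phi)/tan(beta)
Cohesion contribution = 20.3 / (18.3*5.6*sin(23)*cos(23))
Cohesion contribution = 0.550748
Friction contribution = tan(31)/tan(23) = 1.41554
Fs = 0.550748 + 1.41554
Fs = 1.966


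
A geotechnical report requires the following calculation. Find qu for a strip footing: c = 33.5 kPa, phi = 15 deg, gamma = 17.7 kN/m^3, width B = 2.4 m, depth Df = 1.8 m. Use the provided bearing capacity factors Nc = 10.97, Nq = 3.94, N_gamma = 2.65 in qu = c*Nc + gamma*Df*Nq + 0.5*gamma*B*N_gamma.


Compute qu = c*Nc + gamma*Df*Nq + 0.5*gamma*B*N_gamma
Term 1: 33.5 * 10.97 = 367.495
Term 2: 17.7 * 1.8 * 3.94 = 125.5284
Term 3: 0.5 * 17.7 * 2.4 * 2.65 = 56.286
qu = 367.495 + 125.5284 + 56.286
qu = 549.31 kPa


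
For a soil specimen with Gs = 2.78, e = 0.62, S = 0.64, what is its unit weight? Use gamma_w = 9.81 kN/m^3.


Result: 19.237 kN/m^3

Derivation:
Using gamma = gamma_w * (Gs + S*e) / (1 + e)
Numerator: Gs + S*e = 2.78 + 0.64*0.62 = 3.1768
Denominator: 1 + e = 1 + 0.62 = 1.62
gamma = 9.81 * 3.1768 / 1.62
gamma = 19.237 kN/m^3


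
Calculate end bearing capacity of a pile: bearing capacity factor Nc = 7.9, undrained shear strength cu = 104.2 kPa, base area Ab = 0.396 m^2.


Using Qb = Nc * cu * Ab
Qb = 7.9 * 104.2 * 0.396
Qb = 325.98 kN


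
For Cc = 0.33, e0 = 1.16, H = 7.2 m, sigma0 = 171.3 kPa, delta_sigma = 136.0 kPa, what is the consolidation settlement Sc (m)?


Using Sc = Cc * H / (1 + e0) * log10((sigma0 + delta_sigma) / sigma0)
Stress ratio = (171.3 + 136.0) / 171.3 = 1.79393
log10(1.79393) = 0.253805
Cc * H / (1 + e0) = 0.33 * 7.2 / (1 + 1.16) = 1.1
Sc = 1.1 * 0.253805
Sc = 0.2792 m


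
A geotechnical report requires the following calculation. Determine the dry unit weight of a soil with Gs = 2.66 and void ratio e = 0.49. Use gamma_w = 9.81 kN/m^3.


Using gamma_d = Gs * gamma_w / (1 + e)
gamma_d = 2.66 * 9.81 / (1 + 0.49)
gamma_d = 2.66 * 9.81 / 1.49
gamma_d = 17.513 kN/m^3


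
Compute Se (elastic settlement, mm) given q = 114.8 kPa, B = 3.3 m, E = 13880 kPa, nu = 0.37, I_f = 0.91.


Using Se = q * B * (1 - nu^2) * I_f / E
1 - nu^2 = 1 - 0.37^2 = 0.8631
Se = 114.8 * 3.3 * 0.8631 * 0.91 / 13880
Se = 0.021437 m
Convert to mm: Se = 0.021437 * 1000 = 21.437 mm


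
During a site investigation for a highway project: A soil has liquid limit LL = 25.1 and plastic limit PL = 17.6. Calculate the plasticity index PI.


Result: 7.5

Derivation:
Using PI = LL - PL
PI = 25.1 - 17.6
PI = 7.5


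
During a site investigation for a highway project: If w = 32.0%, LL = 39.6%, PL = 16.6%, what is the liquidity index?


Result: 0.67

Derivation:
First compute the plasticity index:
PI = LL - PL = 39.6 - 16.6 = 23.0
Then compute the liquidity index:
LI = (w - PL) / PI
LI = (32.0 - 16.6) / 23.0
LI = 0.67


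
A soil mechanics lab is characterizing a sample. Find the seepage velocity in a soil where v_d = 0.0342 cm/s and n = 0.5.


Using v_s = v_d / n
v_s = 0.0342 / 0.5
v_s = 0.0684 cm/s


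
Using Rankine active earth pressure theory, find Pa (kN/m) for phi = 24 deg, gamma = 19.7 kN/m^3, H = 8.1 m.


Compute active earth pressure coefficient:
Ka = tan^2(45 - phi/2) = tan^2(33.0) = 0.42173
Compute active force:
Pa = 0.5 * Ka * gamma * H^2
Pa = 0.5 * 0.42173 * 19.7 * 8.1^2
Pa = 272.55 kN/m


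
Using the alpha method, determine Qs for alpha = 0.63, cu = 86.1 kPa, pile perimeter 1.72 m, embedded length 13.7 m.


Result: 1278.18 kN

Derivation:
Using Qs = alpha * cu * perimeter * L
Qs = 0.63 * 86.1 * 1.72 * 13.7
Qs = 1278.18 kN


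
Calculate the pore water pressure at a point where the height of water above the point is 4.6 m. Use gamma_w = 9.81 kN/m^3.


Result: 45.13 kPa

Derivation:
Using u = gamma_w * h_w
u = 9.81 * 4.6
u = 45.13 kPa


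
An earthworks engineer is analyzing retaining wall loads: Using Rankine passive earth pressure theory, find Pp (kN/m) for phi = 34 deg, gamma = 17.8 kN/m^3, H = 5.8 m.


Result: 1059.0 kN/m

Derivation:
Compute passive earth pressure coefficient:
Kp = tan^2(45 + phi/2) = tan^2(62.0) = 3.537132
Compute passive force:
Pp = 0.5 * Kp * gamma * H^2
Pp = 0.5 * 3.537132 * 17.8 * 5.8^2
Pp = 1059.0 kN/m


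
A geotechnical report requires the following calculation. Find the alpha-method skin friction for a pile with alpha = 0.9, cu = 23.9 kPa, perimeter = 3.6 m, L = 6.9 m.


Result: 534.31 kN

Derivation:
Using Qs = alpha * cu * perimeter * L
Qs = 0.9 * 23.9 * 3.6 * 6.9
Qs = 534.31 kN


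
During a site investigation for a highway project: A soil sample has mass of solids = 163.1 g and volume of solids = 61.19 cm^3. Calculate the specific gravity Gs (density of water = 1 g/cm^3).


Using Gs = m_s / (V_s * rho_w)
Since rho_w = 1 g/cm^3:
Gs = 163.1 / 61.19
Gs = 2.665


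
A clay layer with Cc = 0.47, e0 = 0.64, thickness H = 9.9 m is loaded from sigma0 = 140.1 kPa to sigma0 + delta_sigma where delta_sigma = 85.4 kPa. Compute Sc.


Result: 0.5865 m

Derivation:
Using Sc = Cc * H / (1 + e0) * log10((sigma0 + delta_sigma) / sigma0)
Stress ratio = (140.1 + 85.4) / 140.1 = 1.60956
log10(1.60956) = 0.206708
Cc * H / (1 + e0) = 0.47 * 9.9 / (1 + 0.64) = 2.8372
Sc = 2.8372 * 0.206708
Sc = 0.5865 m


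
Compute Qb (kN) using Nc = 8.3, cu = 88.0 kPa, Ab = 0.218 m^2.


Using Qb = Nc * cu * Ab
Qb = 8.3 * 88.0 * 0.218
Qb = 159.23 kN


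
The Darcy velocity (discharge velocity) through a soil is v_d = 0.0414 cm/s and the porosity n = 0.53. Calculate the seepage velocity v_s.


Result: 0.07811 cm/s

Derivation:
Using v_s = v_d / n
v_s = 0.0414 / 0.53
v_s = 0.07811 cm/s


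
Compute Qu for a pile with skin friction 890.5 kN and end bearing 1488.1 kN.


Using Qu = Qf + Qb
Qu = 890.5 + 1488.1
Qu = 2378.6 kN


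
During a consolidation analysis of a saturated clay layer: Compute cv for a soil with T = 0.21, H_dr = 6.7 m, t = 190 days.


Using cv = T * H_dr^2 / t
H_dr^2 = 6.7^2 = 44.89
cv = 0.21 * 44.89 / 190
cv = 0.04962 m^2/day


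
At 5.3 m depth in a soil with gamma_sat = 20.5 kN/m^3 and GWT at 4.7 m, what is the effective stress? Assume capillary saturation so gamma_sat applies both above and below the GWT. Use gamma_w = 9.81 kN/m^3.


Result: 102.76 kPa

Derivation:
Total stress = gamma_sat * depth
sigma = 20.5 * 5.3 = 108.65 kPa
Pore water pressure u = gamma_w * (depth - d_wt)
u = 9.81 * (5.3 - 4.7) = 5.886 kPa
Effective stress = sigma - u
sigma' = 108.65 - 5.886 = 102.76 kPa


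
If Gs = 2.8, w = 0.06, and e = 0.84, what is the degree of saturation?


Using S = Gs * w / e
S = 2.8 * 0.06 / 0.84
S = 0.2


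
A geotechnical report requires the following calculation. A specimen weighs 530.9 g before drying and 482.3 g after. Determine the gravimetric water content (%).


Using w = (m_wet - m_dry) / m_dry * 100
m_wet - m_dry = 530.9 - 482.3 = 48.6 g
w = 48.6 / 482.3 * 100
w = 10.08 %


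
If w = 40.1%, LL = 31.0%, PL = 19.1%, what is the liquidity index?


First compute the plasticity index:
PI = LL - PL = 31.0 - 19.1 = 11.9
Then compute the liquidity index:
LI = (w - PL) / PI
LI = (40.1 - 19.1) / 11.9
LI = 1.765


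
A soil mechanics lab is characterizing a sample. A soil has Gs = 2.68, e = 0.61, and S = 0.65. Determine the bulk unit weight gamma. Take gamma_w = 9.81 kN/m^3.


Using gamma = gamma_w * (Gs + S*e) / (1 + e)
Numerator: Gs + S*e = 2.68 + 0.65*0.61 = 3.0765
Denominator: 1 + e = 1 + 0.61 = 1.61
gamma = 9.81 * 3.0765 / 1.61
gamma = 18.746 kN/m^3


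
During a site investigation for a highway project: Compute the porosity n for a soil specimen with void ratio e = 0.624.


Using the relation n = e / (1 + e)
n = 0.624 / (1 + 0.624)
n = 0.624 / 1.624
n = 0.3842


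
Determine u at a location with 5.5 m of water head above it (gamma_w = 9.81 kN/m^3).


Using u = gamma_w * h_w
u = 9.81 * 5.5
u = 53.96 kPa


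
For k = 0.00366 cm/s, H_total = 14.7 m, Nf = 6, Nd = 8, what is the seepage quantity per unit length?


Result: 0.0004035 m^3/s per m

Derivation:
Convert k to m/s for unit consistency with H:
k = 0.00366 cm/s = 0.00366 / 100 m/s = 3.66e-05 m/s
Using q = k * H * Nf / Nd
Nf / Nd = 6 / 8 = 0.75
q = 3.66e-05 * 14.7 * 0.75
q = 0.0004035 m^3/s per m


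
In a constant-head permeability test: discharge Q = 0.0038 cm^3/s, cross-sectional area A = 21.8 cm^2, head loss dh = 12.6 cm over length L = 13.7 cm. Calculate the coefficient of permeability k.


Compute hydraulic gradient:
i = dh / L = 12.6 / 13.7 = 0.919708
Then apply Darcy's law:
k = Q / (A * i)
k = 0.0038 / (21.8 * 0.919708)
k = 0.0038 / 20.0496
k = 0.00019 cm/s


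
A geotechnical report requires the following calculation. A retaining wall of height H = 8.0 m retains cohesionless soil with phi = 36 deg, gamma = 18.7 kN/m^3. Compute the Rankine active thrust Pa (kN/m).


Compute active earth pressure coefficient:
Ka = tan^2(45 - phi/2) = tan^2(27.0) = 0.259616
Compute active force:
Pa = 0.5 * Ka * gamma * H^2
Pa = 0.5 * 0.259616 * 18.7 * 8.0^2
Pa = 155.35 kN/m


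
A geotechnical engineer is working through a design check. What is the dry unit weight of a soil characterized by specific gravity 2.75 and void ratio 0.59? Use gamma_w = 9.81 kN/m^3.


Using gamma_d = Gs * gamma_w / (1 + e)
gamma_d = 2.75 * 9.81 / (1 + 0.59)
gamma_d = 2.75 * 9.81 / 1.59
gamma_d = 16.967 kN/m^3


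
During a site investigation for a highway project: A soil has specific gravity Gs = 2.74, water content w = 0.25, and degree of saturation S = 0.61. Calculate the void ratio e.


Result: 1.123

Derivation:
Using the relation e = Gs * w / S
e = 2.74 * 0.25 / 0.61
e = 1.123


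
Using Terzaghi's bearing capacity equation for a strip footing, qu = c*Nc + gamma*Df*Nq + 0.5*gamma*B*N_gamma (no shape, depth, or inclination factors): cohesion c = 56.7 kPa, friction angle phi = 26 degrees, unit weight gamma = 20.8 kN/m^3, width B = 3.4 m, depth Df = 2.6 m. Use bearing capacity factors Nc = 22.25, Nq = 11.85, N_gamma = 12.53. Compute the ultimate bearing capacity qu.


Compute qu = c*Nc + gamma*Df*Nq + 0.5*gamma*B*N_gamma
Term 1: 56.7 * 22.25 = 1261.575
Term 2: 20.8 * 2.6 * 11.85 = 640.848
Term 3: 0.5 * 20.8 * 3.4 * 12.53 = 443.0608
qu = 1261.575 + 640.848 + 443.0608
qu = 2345.48 kPa


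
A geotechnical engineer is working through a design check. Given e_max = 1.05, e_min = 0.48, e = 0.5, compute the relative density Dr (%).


Using Dr = (e_max - e) / (e_max - e_min) * 100
e_max - e = 1.05 - 0.5 = 0.55
e_max - e_min = 1.05 - 0.48 = 0.57
Dr = 0.55 / 0.57 * 100
Dr = 96.49 %


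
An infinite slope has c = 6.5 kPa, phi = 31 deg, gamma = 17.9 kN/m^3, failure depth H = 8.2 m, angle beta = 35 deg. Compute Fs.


Using Fs = c / (gamma*H*sin(beta)*cos(beta)) + tan(phi)/tan(beta)
Cohesion contribution = 6.5 / (17.9*8.2*sin(35)*cos(35))
Cohesion contribution = 0.094252
Friction contribution = tan(31)/tan(35) = 0.858118
Fs = 0.094252 + 0.858118
Fs = 0.952


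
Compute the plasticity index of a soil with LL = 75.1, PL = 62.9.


Using PI = LL - PL
PI = 75.1 - 62.9
PI = 12.2


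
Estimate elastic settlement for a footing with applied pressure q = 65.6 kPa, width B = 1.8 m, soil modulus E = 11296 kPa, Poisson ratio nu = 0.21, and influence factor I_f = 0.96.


Using Se = q * B * (1 - nu^2) * I_f / E
1 - nu^2 = 1 - 0.21^2 = 0.9559
Se = 65.6 * 1.8 * 0.9559 * 0.96 / 11296
Se = 0.009593 m
Convert to mm: Se = 0.009593 * 1000 = 9.593 mm


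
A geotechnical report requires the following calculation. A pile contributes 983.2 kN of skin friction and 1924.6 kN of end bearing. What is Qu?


Using Qu = Qf + Qb
Qu = 983.2 + 1924.6
Qu = 2907.8 kN


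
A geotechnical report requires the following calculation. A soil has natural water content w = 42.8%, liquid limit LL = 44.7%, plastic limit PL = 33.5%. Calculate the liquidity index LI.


First compute the plasticity index:
PI = LL - PL = 44.7 - 33.5 = 11.2
Then compute the liquidity index:
LI = (w - PL) / PI
LI = (42.8 - 33.5) / 11.2
LI = 0.83


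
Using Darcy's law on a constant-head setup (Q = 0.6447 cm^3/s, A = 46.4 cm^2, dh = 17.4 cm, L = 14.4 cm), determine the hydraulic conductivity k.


Result: 0.011499 cm/s

Derivation:
Compute hydraulic gradient:
i = dh / L = 17.4 / 14.4 = 1.20833
Then apply Darcy's law:
k = Q / (A * i)
k = 0.6447 / (46.4 * 1.20833)
k = 0.6447 / 56.0667
k = 0.011499 cm/s


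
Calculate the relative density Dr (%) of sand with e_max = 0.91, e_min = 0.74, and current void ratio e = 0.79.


Using Dr = (e_max - e) / (e_max - e_min) * 100
e_max - e = 0.91 - 0.79 = 0.12
e_max - e_min = 0.91 - 0.74 = 0.17
Dr = 0.12 / 0.17 * 100
Dr = 70.59 %


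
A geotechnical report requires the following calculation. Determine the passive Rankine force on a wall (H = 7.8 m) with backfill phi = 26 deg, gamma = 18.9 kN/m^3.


Compute passive earth pressure coefficient:
Kp = tan^2(45 + phi/2) = tan^2(58.0) = 2.561071
Compute passive force:
Pp = 0.5 * Kp * gamma * H^2
Pp = 0.5 * 2.561071 * 18.9 * 7.8^2
Pp = 1472.46 kN/m


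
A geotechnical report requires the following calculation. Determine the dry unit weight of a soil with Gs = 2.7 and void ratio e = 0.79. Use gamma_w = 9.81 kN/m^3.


Using gamma_d = Gs * gamma_w / (1 + e)
gamma_d = 2.7 * 9.81 / (1 + 0.79)
gamma_d = 2.7 * 9.81 / 1.79
gamma_d = 14.797 kN/m^3


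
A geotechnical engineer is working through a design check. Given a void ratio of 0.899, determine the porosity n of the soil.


Using the relation n = e / (1 + e)
n = 0.899 / (1 + 0.899)
n = 0.899 / 1.899
n = 0.4734


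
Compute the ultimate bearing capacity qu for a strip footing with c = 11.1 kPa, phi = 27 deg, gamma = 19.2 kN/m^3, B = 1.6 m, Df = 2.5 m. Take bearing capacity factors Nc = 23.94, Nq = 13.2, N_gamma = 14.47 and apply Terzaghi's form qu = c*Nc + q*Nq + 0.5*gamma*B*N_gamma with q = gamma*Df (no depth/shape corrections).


Compute qu = c*Nc + gamma*Df*Nq + 0.5*gamma*B*N_gamma
Term 1: 11.1 * 23.94 = 265.734
Term 2: 19.2 * 2.5 * 13.2 = 633.6
Term 3: 0.5 * 19.2 * 1.6 * 14.47 = 222.2592
qu = 265.734 + 633.6 + 222.2592
qu = 1121.59 kPa


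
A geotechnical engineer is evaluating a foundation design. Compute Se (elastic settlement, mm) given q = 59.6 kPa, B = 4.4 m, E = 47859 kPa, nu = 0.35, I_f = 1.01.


Using Se = q * B * (1 - nu^2) * I_f / E
1 - nu^2 = 1 - 0.35^2 = 0.8775
Se = 59.6 * 4.4 * 0.8775 * 1.01 / 47859
Se = 0.004856 m
Convert to mm: Se = 0.004856 * 1000 = 4.856 mm


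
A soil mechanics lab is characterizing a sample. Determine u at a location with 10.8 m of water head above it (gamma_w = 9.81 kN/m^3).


Using u = gamma_w * h_w
u = 9.81 * 10.8
u = 105.95 kPa


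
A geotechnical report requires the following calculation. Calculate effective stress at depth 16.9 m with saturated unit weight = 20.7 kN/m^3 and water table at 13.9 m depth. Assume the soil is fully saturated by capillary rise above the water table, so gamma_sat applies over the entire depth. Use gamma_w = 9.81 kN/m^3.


Total stress = gamma_sat * depth
sigma = 20.7 * 16.9 = 349.83 kPa
Pore water pressure u = gamma_w * (depth - d_wt)
u = 9.81 * (16.9 - 13.9) = 29.43 kPa
Effective stress = sigma - u
sigma' = 349.83 - 29.43 = 320.4 kPa


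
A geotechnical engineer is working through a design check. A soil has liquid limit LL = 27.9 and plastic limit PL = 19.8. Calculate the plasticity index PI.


Result: 8.1

Derivation:
Using PI = LL - PL
PI = 27.9 - 19.8
PI = 8.1


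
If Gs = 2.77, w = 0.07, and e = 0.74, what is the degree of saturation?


Using S = Gs * w / e
S = 2.77 * 0.07 / 0.74
S = 0.262


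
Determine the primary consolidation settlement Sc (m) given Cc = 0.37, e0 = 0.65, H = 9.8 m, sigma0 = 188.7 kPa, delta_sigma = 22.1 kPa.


Using Sc = Cc * H / (1 + e0) * log10((sigma0 + delta_sigma) / sigma0)
Stress ratio = (188.7 + 22.1) / 188.7 = 1.11712
log10(1.11712) = 0.0480987
Cc * H / (1 + e0) = 0.37 * 9.8 / (1 + 0.65) = 2.19758
Sc = 2.19758 * 0.0480987
Sc = 0.1057 m


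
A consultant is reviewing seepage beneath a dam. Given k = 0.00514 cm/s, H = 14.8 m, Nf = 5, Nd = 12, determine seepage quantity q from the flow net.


Convert k to m/s for unit consistency with H:
k = 0.00514 cm/s = 0.00514 / 100 m/s = 5.14e-05 m/s
Using q = k * H * Nf / Nd
Nf / Nd = 5 / 12 = 0.4167
q = 5.14e-05 * 14.8 * 0.4167
q = 0.000317 m^3/s per m


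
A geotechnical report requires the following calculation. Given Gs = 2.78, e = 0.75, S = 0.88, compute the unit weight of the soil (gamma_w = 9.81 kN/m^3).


Using gamma = gamma_w * (Gs + S*e) / (1 + e)
Numerator: Gs + S*e = 2.78 + 0.88*0.75 = 3.44
Denominator: 1 + e = 1 + 0.75 = 1.75
gamma = 9.81 * 3.44 / 1.75
gamma = 19.284 kN/m^3


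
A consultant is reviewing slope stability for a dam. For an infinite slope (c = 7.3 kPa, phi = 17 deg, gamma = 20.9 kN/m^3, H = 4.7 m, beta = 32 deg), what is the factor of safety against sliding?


Using Fs = c / (gamma*H*sin(beta)*cos(beta)) + tan(phi)/tan(beta)
Cohesion contribution = 7.3 / (20.9*4.7*sin(32)*cos(32))
Cohesion contribution = 0.165367
Friction contribution = tan(17)/tan(32) = 0.489271
Fs = 0.165367 + 0.489271
Fs = 0.655


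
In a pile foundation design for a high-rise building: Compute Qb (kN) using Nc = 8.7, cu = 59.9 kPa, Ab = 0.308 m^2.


Using Qb = Nc * cu * Ab
Qb = 8.7 * 59.9 * 0.308
Qb = 160.51 kN


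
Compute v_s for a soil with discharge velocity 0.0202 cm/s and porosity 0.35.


Using v_s = v_d / n
v_s = 0.0202 / 0.35
v_s = 0.05771 cm/s


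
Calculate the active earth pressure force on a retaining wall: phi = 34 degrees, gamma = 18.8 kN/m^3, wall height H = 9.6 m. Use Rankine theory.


Result: 244.92 kN/m

Derivation:
Compute active earth pressure coefficient:
Ka = tan^2(45 - phi/2) = tan^2(28.0) = 0.282715
Compute active force:
Pa = 0.5 * Ka * gamma * H^2
Pa = 0.5 * 0.282715 * 18.8 * 9.6^2
Pa = 244.92 kN/m


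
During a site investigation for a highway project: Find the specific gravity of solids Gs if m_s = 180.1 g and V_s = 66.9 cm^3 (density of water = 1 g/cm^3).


Using Gs = m_s / (V_s * rho_w)
Since rho_w = 1 g/cm^3:
Gs = 180.1 / 66.9
Gs = 2.692


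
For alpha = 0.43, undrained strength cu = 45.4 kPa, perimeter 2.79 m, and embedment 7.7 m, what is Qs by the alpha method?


Using Qs = alpha * cu * perimeter * L
Qs = 0.43 * 45.4 * 2.79 * 7.7
Qs = 419.39 kN


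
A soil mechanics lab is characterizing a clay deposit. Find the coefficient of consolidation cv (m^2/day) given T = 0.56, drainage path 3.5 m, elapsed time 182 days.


Result: 0.03769 m^2/day

Derivation:
Using cv = T * H_dr^2 / t
H_dr^2 = 3.5^2 = 12.25
cv = 0.56 * 12.25 / 182
cv = 0.03769 m^2/day


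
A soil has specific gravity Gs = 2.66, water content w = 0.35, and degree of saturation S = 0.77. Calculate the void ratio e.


Using the relation e = Gs * w / S
e = 2.66 * 0.35 / 0.77
e = 1.2091


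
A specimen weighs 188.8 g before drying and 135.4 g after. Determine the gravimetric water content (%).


Using w = (m_wet - m_dry) / m_dry * 100
m_wet - m_dry = 188.8 - 135.4 = 53.4 g
w = 53.4 / 135.4 * 100
w = 39.44 %


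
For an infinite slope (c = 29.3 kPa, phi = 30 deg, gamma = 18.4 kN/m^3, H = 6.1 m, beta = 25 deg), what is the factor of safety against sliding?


Result: 1.92

Derivation:
Using Fs = c / (gamma*H*sin(beta)*cos(beta)) + tan(phi)/tan(beta)
Cohesion contribution = 29.3 / (18.4*6.1*sin(25)*cos(25))
Cohesion contribution = 0.681547
Friction contribution = tan(30)/tan(25) = 1.23813
Fs = 0.681547 + 1.23813
Fs = 1.92


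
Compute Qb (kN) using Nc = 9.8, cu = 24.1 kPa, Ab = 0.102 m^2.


Using Qb = Nc * cu * Ab
Qb = 9.8 * 24.1 * 0.102
Qb = 24.09 kN


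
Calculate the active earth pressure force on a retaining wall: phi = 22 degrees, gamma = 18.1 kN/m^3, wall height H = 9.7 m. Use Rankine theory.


Compute active earth pressure coefficient:
Ka = tan^2(45 - phi/2) = tan^2(34.0) = 0.454962
Compute active force:
Pa = 0.5 * Ka * gamma * H^2
Pa = 0.5 * 0.454962 * 18.1 * 9.7^2
Pa = 387.41 kN/m


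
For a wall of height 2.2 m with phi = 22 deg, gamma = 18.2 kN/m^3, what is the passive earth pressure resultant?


Compute passive earth pressure coefficient:
Kp = tan^2(45 + phi/2) = tan^2(56.0) = 2.197987
Compute passive force:
Pp = 0.5 * Kp * gamma * H^2
Pp = 0.5 * 2.197987 * 18.2 * 2.2^2
Pp = 96.81 kN/m


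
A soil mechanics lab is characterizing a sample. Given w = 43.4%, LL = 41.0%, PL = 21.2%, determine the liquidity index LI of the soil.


First compute the plasticity index:
PI = LL - PL = 41.0 - 21.2 = 19.8
Then compute the liquidity index:
LI = (w - PL) / PI
LI = (43.4 - 21.2) / 19.8
LI = 1.121


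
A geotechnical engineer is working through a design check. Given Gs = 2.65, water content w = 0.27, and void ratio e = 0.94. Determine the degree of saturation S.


Using S = Gs * w / e
S = 2.65 * 0.27 / 0.94
S = 0.7612


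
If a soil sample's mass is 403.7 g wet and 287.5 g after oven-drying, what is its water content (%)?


Result: 40.42 %

Derivation:
Using w = (m_wet - m_dry) / m_dry * 100
m_wet - m_dry = 403.7 - 287.5 = 116.2 g
w = 116.2 / 287.5 * 100
w = 40.42 %


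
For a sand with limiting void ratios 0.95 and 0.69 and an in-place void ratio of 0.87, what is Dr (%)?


Result: 30.77 %

Derivation:
Using Dr = (e_max - e) / (e_max - e_min) * 100
e_max - e = 0.95 - 0.87 = 0.08
e_max - e_min = 0.95 - 0.69 = 0.26
Dr = 0.08 / 0.26 * 100
Dr = 30.77 %


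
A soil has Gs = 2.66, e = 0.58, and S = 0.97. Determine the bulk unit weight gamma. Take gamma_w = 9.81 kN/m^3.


Result: 20.009 kN/m^3

Derivation:
Using gamma = gamma_w * (Gs + S*e) / (1 + e)
Numerator: Gs + S*e = 2.66 + 0.97*0.58 = 3.2226
Denominator: 1 + e = 1 + 0.58 = 1.58
gamma = 9.81 * 3.2226 / 1.58
gamma = 20.009 kN/m^3


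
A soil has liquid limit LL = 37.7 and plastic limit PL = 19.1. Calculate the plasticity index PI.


Result: 18.6

Derivation:
Using PI = LL - PL
PI = 37.7 - 19.1
PI = 18.6


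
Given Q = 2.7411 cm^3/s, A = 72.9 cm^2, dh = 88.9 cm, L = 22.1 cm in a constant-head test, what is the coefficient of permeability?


Result: 0.009347 cm/s

Derivation:
Compute hydraulic gradient:
i = dh / L = 88.9 / 22.1 = 4.02262
Then apply Darcy's law:
k = Q / (A * i)
k = 2.7411 / (72.9 * 4.02262)
k = 2.7411 / 293.249
k = 0.009347 cm/s


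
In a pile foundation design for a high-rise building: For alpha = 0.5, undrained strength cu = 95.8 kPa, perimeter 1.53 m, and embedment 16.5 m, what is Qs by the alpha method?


Using Qs = alpha * cu * perimeter * L
Qs = 0.5 * 95.8 * 1.53 * 16.5
Qs = 1209.24 kN


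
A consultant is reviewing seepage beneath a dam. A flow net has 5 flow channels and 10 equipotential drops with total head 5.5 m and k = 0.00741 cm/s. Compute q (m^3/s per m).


Convert k to m/s for unit consistency with H:
k = 0.00741 cm/s = 0.00741 / 100 m/s = 7.41e-05 m/s
Using q = k * H * Nf / Nd
Nf / Nd = 5 / 10 = 0.5
q = 7.41e-05 * 5.5 * 0.5
q = 0.0002038 m^3/s per m


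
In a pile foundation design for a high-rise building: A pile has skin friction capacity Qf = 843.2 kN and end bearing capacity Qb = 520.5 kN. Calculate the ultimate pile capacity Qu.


Result: 1363.7 kN

Derivation:
Using Qu = Qf + Qb
Qu = 843.2 + 520.5
Qu = 1363.7 kN


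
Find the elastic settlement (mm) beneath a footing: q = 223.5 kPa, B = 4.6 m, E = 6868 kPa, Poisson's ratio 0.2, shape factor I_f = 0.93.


Using Se = q * B * (1 - nu^2) * I_f / E
1 - nu^2 = 1 - 0.2^2 = 0.96
Se = 223.5 * 4.6 * 0.96 * 0.93 / 6868
Se = 0.133647 m
Convert to mm: Se = 0.133647 * 1000 = 133.647 mm


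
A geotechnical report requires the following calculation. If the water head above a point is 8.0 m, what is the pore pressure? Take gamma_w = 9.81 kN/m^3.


Result: 78.48 kPa

Derivation:
Using u = gamma_w * h_w
u = 9.81 * 8.0
u = 78.48 kPa


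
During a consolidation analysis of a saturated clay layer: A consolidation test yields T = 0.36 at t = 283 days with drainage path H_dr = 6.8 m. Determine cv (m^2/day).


Using cv = T * H_dr^2 / t
H_dr^2 = 6.8^2 = 46.24
cv = 0.36 * 46.24 / 283
cv = 0.05882 m^2/day


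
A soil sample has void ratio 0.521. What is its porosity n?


Using the relation n = e / (1 + e)
n = 0.521 / (1 + 0.521)
n = 0.521 / 1.521
n = 0.3425


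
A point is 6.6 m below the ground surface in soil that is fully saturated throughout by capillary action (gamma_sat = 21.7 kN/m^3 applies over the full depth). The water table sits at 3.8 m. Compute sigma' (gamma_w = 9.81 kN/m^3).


Total stress = gamma_sat * depth
sigma = 21.7 * 6.6 = 143.22 kPa
Pore water pressure u = gamma_w * (depth - d_wt)
u = 9.81 * (6.6 - 3.8) = 27.468 kPa
Effective stress = sigma - u
sigma' = 143.22 - 27.468 = 115.75 kPa


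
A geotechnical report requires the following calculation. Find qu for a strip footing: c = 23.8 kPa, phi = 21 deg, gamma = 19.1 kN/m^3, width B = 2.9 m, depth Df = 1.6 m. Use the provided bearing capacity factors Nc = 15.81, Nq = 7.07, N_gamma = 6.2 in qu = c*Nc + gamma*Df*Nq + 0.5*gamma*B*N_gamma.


Compute qu = c*Nc + gamma*Df*Nq + 0.5*gamma*B*N_gamma
Term 1: 23.8 * 15.81 = 376.278
Term 2: 19.1 * 1.6 * 7.07 = 216.0592
Term 3: 0.5 * 19.1 * 2.9 * 6.2 = 171.709
qu = 376.278 + 216.0592 + 171.709
qu = 764.05 kPa


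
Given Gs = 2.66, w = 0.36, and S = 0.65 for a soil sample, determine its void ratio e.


Using the relation e = Gs * w / S
e = 2.66 * 0.36 / 0.65
e = 1.4732


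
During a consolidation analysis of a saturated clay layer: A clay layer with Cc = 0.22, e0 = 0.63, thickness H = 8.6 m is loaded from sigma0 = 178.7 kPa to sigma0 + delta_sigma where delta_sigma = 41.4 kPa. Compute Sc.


Using Sc = Cc * H / (1 + e0) * log10((sigma0 + delta_sigma) / sigma0)
Stress ratio = (178.7 + 41.4) / 178.7 = 1.23167
log10(1.23167) = 0.0904955
Cc * H / (1 + e0) = 0.22 * 8.6 / (1 + 0.63) = 1.16074
Sc = 1.16074 * 0.0904955
Sc = 0.105 m


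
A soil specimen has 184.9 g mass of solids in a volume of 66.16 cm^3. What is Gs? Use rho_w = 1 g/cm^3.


Result: 2.795

Derivation:
Using Gs = m_s / (V_s * rho_w)
Since rho_w = 1 g/cm^3:
Gs = 184.9 / 66.16
Gs = 2.795


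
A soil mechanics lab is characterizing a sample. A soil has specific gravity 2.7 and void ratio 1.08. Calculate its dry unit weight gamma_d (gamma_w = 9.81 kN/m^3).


Using gamma_d = Gs * gamma_w / (1 + e)
gamma_d = 2.7 * 9.81 / (1 + 1.08)
gamma_d = 2.7 * 9.81 / 2.08
gamma_d = 12.734 kN/m^3


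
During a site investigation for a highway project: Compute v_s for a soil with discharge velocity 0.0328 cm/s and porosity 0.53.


Using v_s = v_d / n
v_s = 0.0328 / 0.53
v_s = 0.06189 cm/s


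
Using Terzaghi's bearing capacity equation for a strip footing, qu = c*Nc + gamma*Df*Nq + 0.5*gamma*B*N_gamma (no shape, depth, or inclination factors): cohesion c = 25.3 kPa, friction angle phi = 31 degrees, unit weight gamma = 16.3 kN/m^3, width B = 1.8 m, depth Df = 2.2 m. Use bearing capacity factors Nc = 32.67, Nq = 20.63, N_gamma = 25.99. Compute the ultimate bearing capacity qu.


Compute qu = c*Nc + gamma*Df*Nq + 0.5*gamma*B*N_gamma
Term 1: 25.3 * 32.67 = 826.551
Term 2: 16.3 * 2.2 * 20.63 = 739.7918
Term 3: 0.5 * 16.3 * 1.8 * 25.99 = 381.2733
qu = 826.551 + 739.7918 + 381.2733
qu = 1947.62 kPa


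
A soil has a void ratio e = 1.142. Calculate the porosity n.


Using the relation n = e / (1 + e)
n = 1.142 / (1 + 1.142)
n = 1.142 / 2.142
n = 0.5331


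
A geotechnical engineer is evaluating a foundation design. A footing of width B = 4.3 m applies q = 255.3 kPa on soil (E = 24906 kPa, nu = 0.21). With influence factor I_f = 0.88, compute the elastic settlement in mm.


Using Se = q * B * (1 - nu^2) * I_f / E
1 - nu^2 = 1 - 0.21^2 = 0.9559
Se = 255.3 * 4.3 * 0.9559 * 0.88 / 24906
Se = 0.037077 m
Convert to mm: Se = 0.037077 * 1000 = 37.077 mm


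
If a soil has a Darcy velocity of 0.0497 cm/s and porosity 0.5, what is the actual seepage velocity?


Result: 0.0994 cm/s

Derivation:
Using v_s = v_d / n
v_s = 0.0497 / 0.5
v_s = 0.0994 cm/s


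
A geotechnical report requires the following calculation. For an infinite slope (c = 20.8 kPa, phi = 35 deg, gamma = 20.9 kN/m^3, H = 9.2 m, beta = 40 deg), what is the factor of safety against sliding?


Result: 1.054

Derivation:
Using Fs = c / (gamma*H*sin(beta)*cos(beta)) + tan(phi)/tan(beta)
Cohesion contribution = 20.8 / (20.9*9.2*sin(40)*cos(40))
Cohesion contribution = 0.219689
Friction contribution = tan(35)/tan(40) = 0.834475
Fs = 0.219689 + 0.834475
Fs = 1.054


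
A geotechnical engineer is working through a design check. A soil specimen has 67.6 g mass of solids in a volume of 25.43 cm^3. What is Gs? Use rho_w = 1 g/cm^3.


Result: 2.658

Derivation:
Using Gs = m_s / (V_s * rho_w)
Since rho_w = 1 g/cm^3:
Gs = 67.6 / 25.43
Gs = 2.658


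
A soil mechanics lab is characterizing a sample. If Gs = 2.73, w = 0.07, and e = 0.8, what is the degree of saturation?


Result: 0.2389

Derivation:
Using S = Gs * w / e
S = 2.73 * 0.07 / 0.8
S = 0.2389


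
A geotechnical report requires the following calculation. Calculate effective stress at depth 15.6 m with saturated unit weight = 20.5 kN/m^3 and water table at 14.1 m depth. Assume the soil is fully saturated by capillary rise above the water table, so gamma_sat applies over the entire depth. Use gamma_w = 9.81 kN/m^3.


Total stress = gamma_sat * depth
sigma = 20.5 * 15.6 = 319.8 kPa
Pore water pressure u = gamma_w * (depth - d_wt)
u = 9.81 * (15.6 - 14.1) = 14.715 kPa
Effective stress = sigma - u
sigma' = 319.8 - 14.715 = 305.09 kPa


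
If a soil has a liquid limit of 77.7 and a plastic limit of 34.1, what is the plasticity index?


Result: 43.6

Derivation:
Using PI = LL - PL
PI = 77.7 - 34.1
PI = 43.6


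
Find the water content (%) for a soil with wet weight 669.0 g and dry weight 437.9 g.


Using w = (m_wet - m_dry) / m_dry * 100
m_wet - m_dry = 669.0 - 437.9 = 231.1 g
w = 231.1 / 437.9 * 100
w = 52.77 %


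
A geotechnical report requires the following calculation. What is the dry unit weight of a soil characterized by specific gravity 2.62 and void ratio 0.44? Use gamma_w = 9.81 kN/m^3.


Result: 17.849 kN/m^3

Derivation:
Using gamma_d = Gs * gamma_w / (1 + e)
gamma_d = 2.62 * 9.81 / (1 + 0.44)
gamma_d = 2.62 * 9.81 / 1.44
gamma_d = 17.849 kN/m^3


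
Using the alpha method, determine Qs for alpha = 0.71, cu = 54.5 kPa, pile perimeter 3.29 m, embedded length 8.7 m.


Using Qs = alpha * cu * perimeter * L
Qs = 0.71 * 54.5 * 3.29 * 8.7
Qs = 1107.57 kN


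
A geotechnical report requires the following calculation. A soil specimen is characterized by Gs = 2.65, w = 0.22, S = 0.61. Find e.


Using the relation e = Gs * w / S
e = 2.65 * 0.22 / 0.61
e = 0.9557


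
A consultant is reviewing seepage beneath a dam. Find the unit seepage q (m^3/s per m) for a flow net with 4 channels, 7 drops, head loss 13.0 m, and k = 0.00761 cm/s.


Result: 0.0005653 m^3/s per m

Derivation:
Convert k to m/s for unit consistency with H:
k = 0.00761 cm/s = 0.00761 / 100 m/s = 7.61e-05 m/s
Using q = k * H * Nf / Nd
Nf / Nd = 4 / 7 = 0.5714
q = 7.61e-05 * 13.0 * 0.5714
q = 0.0005653 m^3/s per m


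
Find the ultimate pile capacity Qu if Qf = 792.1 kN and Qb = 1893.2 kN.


Using Qu = Qf + Qb
Qu = 792.1 + 1893.2
Qu = 2685.3 kN


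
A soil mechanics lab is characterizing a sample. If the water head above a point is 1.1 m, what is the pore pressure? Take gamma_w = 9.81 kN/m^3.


Using u = gamma_w * h_w
u = 9.81 * 1.1
u = 10.79 kPa


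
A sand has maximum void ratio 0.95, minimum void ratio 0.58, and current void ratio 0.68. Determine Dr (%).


Using Dr = (e_max - e) / (e_max - e_min) * 100
e_max - e = 0.95 - 0.68 = 0.27
e_max - e_min = 0.95 - 0.58 = 0.37
Dr = 0.27 / 0.37 * 100
Dr = 72.97 %
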